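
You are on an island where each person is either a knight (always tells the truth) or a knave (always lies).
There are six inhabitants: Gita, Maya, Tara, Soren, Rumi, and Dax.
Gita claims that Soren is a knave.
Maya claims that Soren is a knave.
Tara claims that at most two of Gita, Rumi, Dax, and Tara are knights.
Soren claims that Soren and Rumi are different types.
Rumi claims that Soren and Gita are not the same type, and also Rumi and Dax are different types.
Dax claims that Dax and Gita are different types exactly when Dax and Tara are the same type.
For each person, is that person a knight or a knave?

Gita is a knight, and the claim "Soren is a knave" is indeed True.
Maya (knight): "Soren is a knave" — True. ✓
Tara is a knight; "at most two of Gita, Rumi, Dax, and Tara are knights" is True, as required.
Soren (knave): "Soren and Rumi are different types" — False. ✓
Since Rumi is a knave, "Soren and Gita are not the same type, and also Rumi and Dax are different types" needs to be False, which holds.
As a knave, Dax's statement "Dax and Gita are different types exactly when Dax and Tara are the same type" should be False; it is.

Knights: Gita, Maya, and Tara. Knaves: Soren, Rumi, and Dax.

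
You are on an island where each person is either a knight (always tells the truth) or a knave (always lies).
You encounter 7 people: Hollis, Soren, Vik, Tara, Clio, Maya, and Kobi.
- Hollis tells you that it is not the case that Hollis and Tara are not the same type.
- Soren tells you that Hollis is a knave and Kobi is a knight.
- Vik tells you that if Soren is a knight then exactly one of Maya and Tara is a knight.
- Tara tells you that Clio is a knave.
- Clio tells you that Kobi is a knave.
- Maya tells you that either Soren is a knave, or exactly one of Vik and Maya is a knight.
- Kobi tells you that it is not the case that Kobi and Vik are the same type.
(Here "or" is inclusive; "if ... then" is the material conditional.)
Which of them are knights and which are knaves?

Hollis (knave): "it is not the case that Hollis and Tara are not the same type" — false. ✓
As a knight, Soren's statement "Hollis is a knave and Kobi is a knight" should be true; it is.
Vik (knave): "if Soren is a knight then exactly one of Maya and Tara is a knight" — false. ✓
As a knight, Tara's statement "Clio is a knave" should be true; it is.
Clio is a knave, so "Kobi is a knave" must be false — and it is.
Maya (knight): "either Soren is a knave, or exactly one of Vik and Maya is a knight" — true. ✓
As a knight, Kobi's statement "it is not the case that Kobi and Vik are the same type" should be true; it is.

Hollis is a knave, Soren is a knight, Vik is a knave, Tara is a knight, Clio is a knave, Maya is a knight, and Kobi is a knight.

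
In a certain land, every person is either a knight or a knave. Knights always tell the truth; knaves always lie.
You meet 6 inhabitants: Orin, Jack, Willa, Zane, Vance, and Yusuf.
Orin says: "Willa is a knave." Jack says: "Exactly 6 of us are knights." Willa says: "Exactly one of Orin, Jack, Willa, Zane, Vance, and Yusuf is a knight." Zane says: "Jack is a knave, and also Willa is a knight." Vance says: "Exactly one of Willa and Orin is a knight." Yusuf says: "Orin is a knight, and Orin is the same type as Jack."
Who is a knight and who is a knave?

Orin is a knight, so "Willa is a knave" must be True — and it is.
Jack is a knave, so "exactly 6 of us are knights" must be false — and it is.
As a knave, Willa's statement "exactly one of Orin, Jack, Willa, Zane, Vance, and Yusuf is a knight" should be false; it is.
Zane is a knave, so "Jack is a knave, and also Willa is a knight" must be false — and it is.
Vance (knight): "exactly one of Willa and Orin is a knight" — True. ✓
Since Yusuf is a knave, "Orin is a knight, and Orin is the same type as Jack" needs to be false, which holds.

Knights: Orin and Vance. Knaves: Jack, Willa, Zane, and Yusuf.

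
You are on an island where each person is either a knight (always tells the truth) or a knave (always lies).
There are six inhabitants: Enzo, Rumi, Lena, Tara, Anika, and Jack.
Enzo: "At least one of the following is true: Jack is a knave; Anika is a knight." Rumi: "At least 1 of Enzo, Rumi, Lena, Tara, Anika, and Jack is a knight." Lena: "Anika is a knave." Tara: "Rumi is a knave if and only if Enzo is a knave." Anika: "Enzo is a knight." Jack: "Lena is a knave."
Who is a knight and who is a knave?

Enzo is a knight, so "at least one of the following is true: Jack is a knave; Anika is a knight" must be True — and it is.
Since Rumi is a knight, "at least 1 of Enzo, Rumi, Lena, Tara, Anika, and Jack is a knight" needs to be True, which holds.
Lena is a knave, and the claim "Anika is a knave" is indeed False.
Tara is a knight, and the claim "Rumi is a knave if and only if Enzo is a knave" is indeed True.
Anika (knight): "Enzo is a knight" — True. ✓
Since Jack is a knight, "Lena is a knave" needs to be True, which holds.

Enzo is a knight, Rumi is a knight, Lena is a knave, Tara is a knight, Anika is a knight, and Jack is a knight.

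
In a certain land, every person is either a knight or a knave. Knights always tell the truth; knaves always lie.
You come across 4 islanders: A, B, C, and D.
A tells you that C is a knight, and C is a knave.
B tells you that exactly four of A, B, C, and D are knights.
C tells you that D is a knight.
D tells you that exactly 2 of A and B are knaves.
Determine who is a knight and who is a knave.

A is a knave; "C is a knight, and C is a knave" is false, as required.
B (knave): "exactly four of A, B, C, and D are knights" — false. ✓
As a knight, C's statement "D is a knight" should be True; it is.
D is a knight, and the claim "exactly 2 of A and B are knaves" is indeed True.

A is a knave, B is a knave, C is a knight, and D is a knight.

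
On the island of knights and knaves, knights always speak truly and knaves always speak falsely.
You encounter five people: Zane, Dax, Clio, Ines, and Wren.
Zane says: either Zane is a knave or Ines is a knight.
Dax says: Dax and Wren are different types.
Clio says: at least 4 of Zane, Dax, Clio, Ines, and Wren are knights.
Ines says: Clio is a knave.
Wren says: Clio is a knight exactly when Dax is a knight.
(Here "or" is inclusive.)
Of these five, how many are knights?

3

The unique consistent assignment is Zane=knight, Dax=knight, Clio=knave, Ines=knight, Wren=knave.
That has 3 knights.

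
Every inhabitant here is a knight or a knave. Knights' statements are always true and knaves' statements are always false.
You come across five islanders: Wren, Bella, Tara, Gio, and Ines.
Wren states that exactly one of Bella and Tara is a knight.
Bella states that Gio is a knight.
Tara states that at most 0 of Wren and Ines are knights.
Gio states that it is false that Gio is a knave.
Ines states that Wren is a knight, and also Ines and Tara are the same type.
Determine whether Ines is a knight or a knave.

Ines is a knave.

Consistent assignments: {Wren=knave, Bella=knight, Tara=knight, Gio=knight, Ines=knave}
In every consistent assignment, Ines is a knave.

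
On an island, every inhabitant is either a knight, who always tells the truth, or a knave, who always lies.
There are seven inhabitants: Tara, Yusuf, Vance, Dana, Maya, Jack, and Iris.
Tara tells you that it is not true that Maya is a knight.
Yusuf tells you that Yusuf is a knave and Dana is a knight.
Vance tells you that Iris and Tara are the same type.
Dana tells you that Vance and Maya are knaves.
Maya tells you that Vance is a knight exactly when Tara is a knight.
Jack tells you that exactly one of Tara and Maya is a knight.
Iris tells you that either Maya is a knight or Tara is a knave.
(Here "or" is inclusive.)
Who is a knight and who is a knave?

Tara is a knave, Yusuf is a knave, Vance is a knave, Dana is a knave, Maya is a knight, Jack is a knight, and Iris is a knight.

Tara is a knave; "it is not true that Maya is a knight" is false, as required.
Yusuf is a knave, so "Yusuf is a knave and Dana is a knight" must be false — and it is.
As a knave, Vance's statement "Iris and Tara are the same type" should be false; it is.
Since Dana is a knave, "Vance and Maya are knaves" needs to be false, which holds.
Maya is a knight, and the claim "Vance is a knight exactly when Tara is a knight" is indeed True.
Jack is a knight, and the claim "exactly one of Tara and Maya is a knight" is indeed True.
Iris is a knight; "either Maya is a knight or Tara is a knave" is True, as required.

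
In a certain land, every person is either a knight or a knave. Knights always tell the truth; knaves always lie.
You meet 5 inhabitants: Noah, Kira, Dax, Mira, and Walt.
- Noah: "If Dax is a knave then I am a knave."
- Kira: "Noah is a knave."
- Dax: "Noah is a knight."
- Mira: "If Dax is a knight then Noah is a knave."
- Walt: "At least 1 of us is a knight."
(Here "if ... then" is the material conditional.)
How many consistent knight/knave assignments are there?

1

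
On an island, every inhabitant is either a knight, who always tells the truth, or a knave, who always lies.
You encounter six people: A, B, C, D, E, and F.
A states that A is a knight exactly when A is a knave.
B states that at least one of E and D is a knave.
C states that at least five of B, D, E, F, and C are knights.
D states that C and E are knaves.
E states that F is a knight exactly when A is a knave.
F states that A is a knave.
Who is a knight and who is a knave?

A is a knave, so "A is a knight exactly when A is a knave" must be False — and it is.
B is a knight, so "at least one of E and D is a knave" must be true — and it is.
C is a knave, so "at least five of B, D, E, F, and C are knights" must be False — and it is.
D is a knave, so "C and E are knaves" must be False — and it is.
Since E is a knight, "F is a knight exactly when A is a knave" needs to be true, which holds.
F is a knight, so "A is a knave" must be true — and it is.

A is a knave, B is a knight, C is a knave, D is a knave, E is a knight, and F is a knight.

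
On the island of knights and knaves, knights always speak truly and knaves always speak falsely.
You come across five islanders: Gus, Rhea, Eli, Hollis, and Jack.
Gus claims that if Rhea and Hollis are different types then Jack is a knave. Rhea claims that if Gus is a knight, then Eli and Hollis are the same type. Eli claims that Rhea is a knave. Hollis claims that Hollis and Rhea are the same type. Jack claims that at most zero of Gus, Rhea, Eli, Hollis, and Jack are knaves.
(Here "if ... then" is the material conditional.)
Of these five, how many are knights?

The unique consistent assignment is Gus=knight, Rhea=knight, Eli=knave, Hollis=knave, Jack=knave.
That has 2 knights.

2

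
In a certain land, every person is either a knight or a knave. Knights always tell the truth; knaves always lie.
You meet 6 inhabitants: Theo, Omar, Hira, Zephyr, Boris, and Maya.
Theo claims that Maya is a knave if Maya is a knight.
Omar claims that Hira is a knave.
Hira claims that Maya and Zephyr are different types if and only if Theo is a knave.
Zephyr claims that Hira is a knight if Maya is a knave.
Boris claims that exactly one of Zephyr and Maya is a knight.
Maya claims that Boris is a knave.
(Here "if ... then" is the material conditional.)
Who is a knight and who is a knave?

Theo is a knave, Omar is a knight, Hira is a knave, Zephyr is a knight, Boris is a knave, and Maya is a knight.

Theo is a knave; "Maya is a knave if Maya is a knight" is False, as required.
Since Omar is a knight, "Hira is a knave" needs to be true, which holds.
Hira (knave): "Maya and Zephyr are different types if and only if Theo is a knave" — False. ✓
Zephyr is a knight; "Hira is a knight if Maya is a knave" is true, as required.
Since Boris is a knave, "exactly one of Zephyr and Maya is a knight" needs to be False, which holds.
As a knight, Maya's statement "Boris is a knave" should be true; it is.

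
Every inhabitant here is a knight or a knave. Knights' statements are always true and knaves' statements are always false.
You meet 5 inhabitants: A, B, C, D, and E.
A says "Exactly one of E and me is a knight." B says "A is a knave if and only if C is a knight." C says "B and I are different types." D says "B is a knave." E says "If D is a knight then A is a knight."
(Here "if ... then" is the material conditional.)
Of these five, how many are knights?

The unique consistent assignment is A=knave, B=knave, C=knave, D=knight, E=knave.
That has 1 knight.

1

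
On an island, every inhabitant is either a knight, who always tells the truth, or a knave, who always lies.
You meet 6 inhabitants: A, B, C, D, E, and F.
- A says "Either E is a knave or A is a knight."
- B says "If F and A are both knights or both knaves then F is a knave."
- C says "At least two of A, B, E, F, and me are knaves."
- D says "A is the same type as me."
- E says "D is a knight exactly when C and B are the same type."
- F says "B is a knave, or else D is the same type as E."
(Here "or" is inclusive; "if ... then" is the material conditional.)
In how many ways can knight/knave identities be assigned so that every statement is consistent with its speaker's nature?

Consistent assignments:
  A=knight, B=knave, C=knight, D=knight, E=knave, F=knight

1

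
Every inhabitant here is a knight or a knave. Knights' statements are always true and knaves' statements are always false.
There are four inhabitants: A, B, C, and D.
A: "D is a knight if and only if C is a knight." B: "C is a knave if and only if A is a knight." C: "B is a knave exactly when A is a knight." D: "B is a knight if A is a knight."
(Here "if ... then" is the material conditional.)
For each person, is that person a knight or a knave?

A is a knave, B is a knave, C is a knave, and D is a knight.

Suppose A is a knight. Then A's statement "D is a knight if and only if C is a knight" would have to be true. Checking the 8 ways to assign the others, none is consistent with every speaker.
(For instance, with B=knave, C=knave, D=knight, A's claim "D is a knight if and only if C is a knight" comes out false where it would need to be true.)
So A must be a knave, making "D is a knight if and only if C is a knight" false. Taking A=knave, B=knave, C=knave, D=knight, each remaining statement checks out:
  B (knave): "C is a knave if and only if A is a knight" — false. ✓
  C (knave): "B is a knave exactly when A is a knight" — false. ✓
  D (knight): "B is a knight if A is a knight" — true. ✓
This is the unique consistent assignment.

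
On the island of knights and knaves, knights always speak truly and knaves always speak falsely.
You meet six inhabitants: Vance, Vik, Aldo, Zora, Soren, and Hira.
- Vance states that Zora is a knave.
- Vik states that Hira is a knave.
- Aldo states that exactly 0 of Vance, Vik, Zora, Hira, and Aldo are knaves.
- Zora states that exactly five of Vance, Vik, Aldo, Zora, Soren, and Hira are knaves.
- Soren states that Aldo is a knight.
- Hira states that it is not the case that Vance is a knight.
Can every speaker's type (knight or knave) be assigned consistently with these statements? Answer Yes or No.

Yes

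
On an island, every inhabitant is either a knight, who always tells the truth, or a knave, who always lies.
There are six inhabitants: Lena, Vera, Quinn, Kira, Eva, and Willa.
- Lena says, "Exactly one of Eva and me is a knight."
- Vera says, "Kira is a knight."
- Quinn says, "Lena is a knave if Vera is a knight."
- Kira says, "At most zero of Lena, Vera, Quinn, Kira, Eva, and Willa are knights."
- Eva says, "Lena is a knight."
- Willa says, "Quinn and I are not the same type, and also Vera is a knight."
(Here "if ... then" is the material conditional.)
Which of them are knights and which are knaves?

Lena is a knave, Vera is a knave, Quinn is a knight, Kira is a knave, Eva is a knave, and Willa is a knave.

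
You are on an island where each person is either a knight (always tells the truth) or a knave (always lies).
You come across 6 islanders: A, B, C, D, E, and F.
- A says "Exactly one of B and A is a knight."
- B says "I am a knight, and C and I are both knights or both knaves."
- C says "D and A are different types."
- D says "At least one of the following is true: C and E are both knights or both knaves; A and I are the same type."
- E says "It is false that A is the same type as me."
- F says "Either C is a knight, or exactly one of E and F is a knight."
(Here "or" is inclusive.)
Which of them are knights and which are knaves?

Since A is a knave, "exactly one of B and A is a knight" needs to be false, which holds.
B is a knave, so "I am a knight, and C and I are both knights or both knaves" must be false — and it is.
Since C is a knight, "D and A are different types" needs to be true, which holds.
As a knight, D's statement "at least one of the following is true: C and E are both knights or both knaves; A and I are the same type" should be true; it is.
Since E is a knight, "it is false that A is the same type as me" needs to be true, which holds.
Since F is a knight, "either C is a knight, or exactly one of E and F is a knight" needs to be true, which holds.

Knights: C, D, E, and F. Knaves: A and B.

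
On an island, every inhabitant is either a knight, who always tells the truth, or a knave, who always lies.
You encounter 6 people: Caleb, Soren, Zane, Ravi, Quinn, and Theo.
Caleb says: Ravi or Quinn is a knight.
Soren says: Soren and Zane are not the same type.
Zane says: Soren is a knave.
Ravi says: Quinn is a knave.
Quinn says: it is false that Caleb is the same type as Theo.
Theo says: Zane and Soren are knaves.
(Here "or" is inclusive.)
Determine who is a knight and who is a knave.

Knights: Caleb, Soren, and Quinn. Knaves: Zane, Ravi, and Theo.

Caleb is a knight, so "Ravi or Quinn is a knight" must be true — and it is.
Soren (knight): "Soren and Zane are not the same type" — true. ✓
Zane (knave): "Soren is a knave" — False. ✓
As a knave, Ravi's statement "Quinn is a knave" should be False; it is.
Quinn is a knight, and the claim "it is false that Caleb is the same type as Theo" is indeed true.
Theo is a knave, so "Zane and Soren are knaves" must be False — and it is.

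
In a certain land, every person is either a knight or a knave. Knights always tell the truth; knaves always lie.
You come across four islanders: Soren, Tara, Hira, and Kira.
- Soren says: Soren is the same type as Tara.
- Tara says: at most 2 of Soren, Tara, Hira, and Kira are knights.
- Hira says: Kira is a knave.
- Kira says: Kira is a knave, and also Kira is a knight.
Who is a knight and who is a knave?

Soren is a knave, Tara is a knight, Hira is a knight, and Kira is a knave.

Soren is a knave, and the claim "Soren is the same type as Tara" is indeed false.
Tara is a knight, and the claim "at most 2 of Soren, Tara, Hira, and Kira are knights" is indeed true.
Hira is a knight; "Kira is a knave" is true, as required.
Since Kira is a knave, "Kira is a knave, and also Kira is a knight" needs to be false, which holds.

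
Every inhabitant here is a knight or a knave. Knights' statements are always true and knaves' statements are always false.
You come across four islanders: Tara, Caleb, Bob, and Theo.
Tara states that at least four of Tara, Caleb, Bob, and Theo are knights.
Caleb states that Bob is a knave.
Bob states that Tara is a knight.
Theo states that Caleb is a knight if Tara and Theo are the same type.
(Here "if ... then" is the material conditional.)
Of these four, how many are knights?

The unique consistent assignment is Tara=knave, Caleb=knight, Bob=knave, Theo=knight.
That has 2 knights.

2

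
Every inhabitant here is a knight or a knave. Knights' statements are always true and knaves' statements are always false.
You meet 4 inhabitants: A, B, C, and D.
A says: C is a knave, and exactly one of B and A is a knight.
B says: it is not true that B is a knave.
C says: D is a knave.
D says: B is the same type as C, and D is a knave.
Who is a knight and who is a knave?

A (knave): "C is a knave, and exactly one of B and A is a knight" — false. ✓
As a knave, B's statement "it is not true that B is a knave" should be false; it is.
C is a knight; "D is a knave" is true, as required.
As a knave, D's statement "B is the same type as C, and D is a knave" should be false; it is.

A is a knave, B is a knave, C is a knight, and D is a knave.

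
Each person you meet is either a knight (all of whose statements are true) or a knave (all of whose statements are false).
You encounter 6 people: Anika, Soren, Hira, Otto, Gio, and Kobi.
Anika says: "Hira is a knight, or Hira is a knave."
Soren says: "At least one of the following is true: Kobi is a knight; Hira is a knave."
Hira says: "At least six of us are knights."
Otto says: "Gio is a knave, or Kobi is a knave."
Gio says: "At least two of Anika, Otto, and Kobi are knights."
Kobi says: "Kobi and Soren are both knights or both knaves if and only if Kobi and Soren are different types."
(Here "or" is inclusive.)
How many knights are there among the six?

The unique consistent assignment is Anika=knight, Soren=knight, Hira=knave, Otto=knight, Gio=knight, Kobi=knave.
That has 4 knights.

4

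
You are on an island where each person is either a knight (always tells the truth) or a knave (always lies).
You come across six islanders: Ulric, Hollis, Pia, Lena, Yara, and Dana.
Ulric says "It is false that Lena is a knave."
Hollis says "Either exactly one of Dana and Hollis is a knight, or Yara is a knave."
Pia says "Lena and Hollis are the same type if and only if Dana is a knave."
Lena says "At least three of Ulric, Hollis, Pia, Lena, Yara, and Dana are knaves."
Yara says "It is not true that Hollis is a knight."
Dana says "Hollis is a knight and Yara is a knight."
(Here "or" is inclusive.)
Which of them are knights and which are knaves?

Ulric is a knight, Hollis is a knave, Pia is a knave, Lena is a knight, Yara is a knight, and Dana is a knave.

Ulric is a knight; "it is false that Lena is a knave" is true, as required.
Hollis is a knave; "either exactly one of Dana and Hollis is a knight, or Yara is a knave" is false, as required.
Pia is a knave, and the claim "Lena and Hollis are the same type if and only if Dana is a knave" is indeed false.
Lena (knight): "at least three of Ulric, Hollis, Pia, Lena, Yara, and Dana are knaves" — true. ✓
Yara is a knight, and the claim "it is not true that Hollis is a knight" is indeed true.
Since Dana is a knave, "Hollis is a knight and Yara is a knight" needs to be false, which holds.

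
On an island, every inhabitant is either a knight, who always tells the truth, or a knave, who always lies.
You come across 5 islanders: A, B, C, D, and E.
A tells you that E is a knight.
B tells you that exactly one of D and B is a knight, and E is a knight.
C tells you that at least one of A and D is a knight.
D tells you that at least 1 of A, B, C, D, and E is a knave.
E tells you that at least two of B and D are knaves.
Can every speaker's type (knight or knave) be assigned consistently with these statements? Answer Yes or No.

Yes

One consistent assignment: A=knave, B=knave, C=knight, D=knight, E=knave.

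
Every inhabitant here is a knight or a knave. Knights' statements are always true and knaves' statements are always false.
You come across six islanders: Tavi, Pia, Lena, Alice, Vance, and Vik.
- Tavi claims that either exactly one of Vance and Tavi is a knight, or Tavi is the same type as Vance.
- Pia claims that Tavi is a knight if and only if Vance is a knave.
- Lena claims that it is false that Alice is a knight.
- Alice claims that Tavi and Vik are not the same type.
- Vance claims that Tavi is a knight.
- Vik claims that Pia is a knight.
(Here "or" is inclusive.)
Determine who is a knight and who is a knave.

Knights: Tavi, Alice, and Vance. Knaves: Pia, Lena, and Vik.

As a knight, Tavi's statement "either exactly one of Vance and Tavi is a knight, or Tavi is the same type as Vance" should be True; it is.
Pia (knave): "Tavi is a knight if and only if Vance is a knave" — false. ✓
Lena is a knave; "it is false that Alice is a knight" is false, as required.
Alice (knight): "Tavi and Vik are not the same type" — True. ✓
Vance (knight): "Tavi is a knight" — True. ✓
Vik is a knave, and the claim "Pia is a knight" is indeed false.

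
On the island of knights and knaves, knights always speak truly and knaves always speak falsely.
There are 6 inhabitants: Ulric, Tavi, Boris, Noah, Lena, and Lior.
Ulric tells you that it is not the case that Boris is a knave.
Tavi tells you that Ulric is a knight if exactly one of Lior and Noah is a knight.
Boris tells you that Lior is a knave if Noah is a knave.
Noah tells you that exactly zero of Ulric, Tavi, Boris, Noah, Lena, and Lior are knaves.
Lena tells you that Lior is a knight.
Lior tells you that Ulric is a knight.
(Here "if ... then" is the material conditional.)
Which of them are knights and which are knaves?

Ulric is a knight, Tavi is a knight, Boris is a knight, Noah is a knight, Lena is a knight, and Lior is a knight.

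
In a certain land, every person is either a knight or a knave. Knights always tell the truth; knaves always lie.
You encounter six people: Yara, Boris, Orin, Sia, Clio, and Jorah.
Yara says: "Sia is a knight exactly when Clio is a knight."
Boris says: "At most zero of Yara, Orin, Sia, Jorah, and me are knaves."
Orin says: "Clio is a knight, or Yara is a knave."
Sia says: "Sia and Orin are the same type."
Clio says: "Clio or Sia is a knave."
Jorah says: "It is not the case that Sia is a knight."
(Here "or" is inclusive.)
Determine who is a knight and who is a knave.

Knights: Orin, Clio, and Jorah. Knaves: Yara, Boris, and Sia.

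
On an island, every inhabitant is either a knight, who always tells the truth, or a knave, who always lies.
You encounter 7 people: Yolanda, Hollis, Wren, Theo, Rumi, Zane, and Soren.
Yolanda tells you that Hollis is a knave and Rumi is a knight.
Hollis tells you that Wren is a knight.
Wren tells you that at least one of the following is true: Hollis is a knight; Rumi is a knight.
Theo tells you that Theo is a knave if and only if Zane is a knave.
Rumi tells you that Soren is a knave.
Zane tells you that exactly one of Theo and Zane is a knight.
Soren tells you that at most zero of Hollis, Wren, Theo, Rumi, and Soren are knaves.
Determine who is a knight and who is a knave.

Yolanda is a knave, Hollis is a knight, Wren is a knight, Theo is a knave, Rumi is a knight, Zane is a knight, and Soren is a knave.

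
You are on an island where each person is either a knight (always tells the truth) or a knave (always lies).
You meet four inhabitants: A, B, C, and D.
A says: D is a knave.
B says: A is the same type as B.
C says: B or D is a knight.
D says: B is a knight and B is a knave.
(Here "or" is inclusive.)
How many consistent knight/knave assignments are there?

2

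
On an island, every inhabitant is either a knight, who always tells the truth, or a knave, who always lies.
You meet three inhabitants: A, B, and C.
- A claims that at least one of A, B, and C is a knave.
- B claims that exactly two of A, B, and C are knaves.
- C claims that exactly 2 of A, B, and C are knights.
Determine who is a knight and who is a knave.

A is a knight, B is a knave, and C is a knight.

A is a knight, so "at least one of A, B, and C is a knave" must be True — and it is.
As a knave, B's statement "exactly two of A, B, and C are knaves" should be false; it is.
C is a knight; "exactly 2 of A, B, and C are knights" is True, as required.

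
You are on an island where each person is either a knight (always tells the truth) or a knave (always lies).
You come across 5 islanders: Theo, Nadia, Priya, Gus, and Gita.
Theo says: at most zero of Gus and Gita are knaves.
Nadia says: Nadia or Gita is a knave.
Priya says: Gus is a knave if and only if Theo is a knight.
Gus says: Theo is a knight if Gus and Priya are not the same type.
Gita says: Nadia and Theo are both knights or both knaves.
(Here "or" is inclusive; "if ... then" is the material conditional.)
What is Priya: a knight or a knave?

Priya is a knight.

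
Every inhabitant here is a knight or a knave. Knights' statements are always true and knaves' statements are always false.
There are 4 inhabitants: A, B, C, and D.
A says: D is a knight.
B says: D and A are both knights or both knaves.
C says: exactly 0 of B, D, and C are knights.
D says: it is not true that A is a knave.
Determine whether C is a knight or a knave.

C is a knave.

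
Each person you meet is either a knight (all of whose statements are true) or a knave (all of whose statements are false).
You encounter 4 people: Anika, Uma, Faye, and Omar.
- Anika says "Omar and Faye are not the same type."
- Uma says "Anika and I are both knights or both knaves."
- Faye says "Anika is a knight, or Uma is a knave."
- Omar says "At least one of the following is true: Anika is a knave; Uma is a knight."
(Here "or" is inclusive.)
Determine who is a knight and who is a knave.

Knights: Anika and Faye. Knaves: Uma and Omar.

Anika is a knight; "Omar and Faye are not the same type" is true, as required.
Uma (knave): "Anika and I are both knights or both knaves" — false. ✓
Faye (knight): "Anika is a knight, or Uma is a knave" — true. ✓
As a knave, Omar's statement "at least one of the following is true: Anika is a knave; Uma is a knight" should be false; it is.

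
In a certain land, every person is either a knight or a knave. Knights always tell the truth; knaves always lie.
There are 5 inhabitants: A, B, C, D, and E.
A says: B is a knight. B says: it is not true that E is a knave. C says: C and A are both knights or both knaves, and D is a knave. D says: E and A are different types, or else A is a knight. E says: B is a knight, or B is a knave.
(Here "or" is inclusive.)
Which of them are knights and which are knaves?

A is a knight, B is a knight, C is a knave, D is a knight, and E is a knight.

A is a knight, so "B is a knight" must be True — and it is.
B is a knight, so "it is not true that E is a knave" must be True — and it is.
C is a knave; "C and A are both knights or both knaves, and D is a knave" is False, as required.
D is a knight, so "E and A are different types, or else A is a knight" must be True — and it is.
E (knight): "B is a knight, or B is a knave" — True. ✓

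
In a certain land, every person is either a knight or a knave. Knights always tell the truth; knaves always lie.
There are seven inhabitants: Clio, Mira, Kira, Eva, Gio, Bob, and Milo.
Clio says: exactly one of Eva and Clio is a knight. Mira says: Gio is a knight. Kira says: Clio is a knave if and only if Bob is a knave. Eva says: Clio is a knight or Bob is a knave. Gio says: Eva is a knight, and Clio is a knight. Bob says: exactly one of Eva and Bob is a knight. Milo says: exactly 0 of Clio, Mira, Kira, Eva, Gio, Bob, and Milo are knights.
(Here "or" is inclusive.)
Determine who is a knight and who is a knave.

Clio is a knave, Mira is a knave, Kira is a knave, Eva is a knave, Gio is a knave, Bob is a knight, and Milo is a knave.

Clio is a knave; "exactly one of Eva and Clio is a knight" is False, as required.
Since Mira is a knave, "Gio is a knight" needs to be False, which holds.
Kira is a knave, and the claim "Clio is a knave if and only if Bob is a knave" is indeed False.
As a knave, Eva's statement "Clio is a knight or Bob is a knave" should be False; it is.
Gio is a knave, and the claim "Eva is a knight, and Clio is a knight" is indeed False.
Since Bob is a knight, "exactly one of Eva and Bob is a knight" needs to be True, which holds.
Since Milo is a knave, "exactly 0 of Clio, Mira, Kira, Eva, Gio, Bob, and Milo are knights" needs to be False, which holds.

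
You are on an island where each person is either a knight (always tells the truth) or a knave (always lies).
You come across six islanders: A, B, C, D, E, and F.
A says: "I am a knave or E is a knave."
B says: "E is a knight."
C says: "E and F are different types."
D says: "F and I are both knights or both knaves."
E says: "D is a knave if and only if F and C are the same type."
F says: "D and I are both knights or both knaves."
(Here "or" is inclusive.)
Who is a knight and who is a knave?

Since A is a knight, "I am a knave or E is a knave" needs to be true, which holds.
B is a knave, so "E is a knight" must be false — and it is.
C (knight): "E and F are different types" — true. ✓
D (knight): "F and I are both knights or both knaves" — true. ✓
E is a knave, so "D is a knave if and only if F and C are the same type" must be false — and it is.
As a knight, F's statement "D and I are both knights or both knaves" should be true; it is.

A is a knight, B is a knave, C is a knight, D is a knight, E is a knave, and F is a knight.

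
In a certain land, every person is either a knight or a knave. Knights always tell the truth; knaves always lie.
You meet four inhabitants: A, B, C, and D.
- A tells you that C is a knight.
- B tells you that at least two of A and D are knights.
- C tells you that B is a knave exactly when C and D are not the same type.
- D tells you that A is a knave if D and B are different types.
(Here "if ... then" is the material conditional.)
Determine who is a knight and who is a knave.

Suppose A is a knave. Then A's statement "C is a knight" would have to be false. Checking the 8 ways to assign the others, none is consistent with every speaker.
(For instance, with B=knight, C=knight, D=knight, A's claim "C is a knight" comes out true where it would need to be false.)
So A must be a knight, making "C is a knight" true. Taking A=knight, B=knight, C=knight, D=knight, each remaining statement checks out:
  B (knight): "at least two of A and D are knights" — true. ✓
  C (knight): "B is a knave exactly when C and D are not the same type" — true. ✓
  D (knight): "A is a knave if D and B are different types" — true. ✓
This is the unique consistent assignment.

A is a knight, B is a knight, C is a knight, and D is a knight.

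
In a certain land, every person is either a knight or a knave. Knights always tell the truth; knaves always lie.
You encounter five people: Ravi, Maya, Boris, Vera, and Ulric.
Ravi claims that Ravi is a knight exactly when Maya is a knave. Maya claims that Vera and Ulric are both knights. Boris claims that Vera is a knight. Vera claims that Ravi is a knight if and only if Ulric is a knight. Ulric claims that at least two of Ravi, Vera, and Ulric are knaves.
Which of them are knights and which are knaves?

Ravi is a knave, Maya is a knave, Boris is a knave, Vera is a knave, and Ulric is a knight.

Ravi is a knave; "Ravi is a knight exactly when Maya is a knave" is false, as required.
Maya is a knave, and the claim "Vera and Ulric are both knights" is indeed false.
Boris is a knave; "Vera is a knight" is false, as required.
Since Vera is a knave, "Ravi is a knight if and only if Ulric is a knight" needs to be false, which holds.
As a knight, Ulric's statement "at least two of Ravi, Vera, and Ulric are knaves" should be true; it is.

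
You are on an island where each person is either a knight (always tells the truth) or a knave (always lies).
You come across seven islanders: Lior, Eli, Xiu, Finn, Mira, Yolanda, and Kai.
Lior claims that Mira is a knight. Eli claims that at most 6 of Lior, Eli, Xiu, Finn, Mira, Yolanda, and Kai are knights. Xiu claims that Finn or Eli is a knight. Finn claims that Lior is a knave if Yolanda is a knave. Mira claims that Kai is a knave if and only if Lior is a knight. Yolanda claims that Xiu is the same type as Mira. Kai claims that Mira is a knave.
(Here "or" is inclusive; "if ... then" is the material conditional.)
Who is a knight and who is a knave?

Knights: Lior, Eli, Xiu, Finn, Mira, and Yolanda. Knaves: Kai.

Lior is a knight; "Mira is a knight" is true, as required.
Eli is a knight, so "at most 6 of Lior, Eli, Xiu, Finn, Mira, Yolanda, and Kai are knights" must be true — and it is.
Since Xiu is a knight, "Finn or Eli is a knight" needs to be true, which holds.
Finn is a knight, and the claim "Lior is a knave if Yolanda is a knave" is indeed true.
Since Mira is a knight, "Kai is a knave if and only if Lior is a knight" needs to be true, which holds.
Yolanda is a knight, and the claim "Xiu is the same type as Mira" is indeed true.
Kai is a knave, and the claim "Mira is a knave" is indeed false.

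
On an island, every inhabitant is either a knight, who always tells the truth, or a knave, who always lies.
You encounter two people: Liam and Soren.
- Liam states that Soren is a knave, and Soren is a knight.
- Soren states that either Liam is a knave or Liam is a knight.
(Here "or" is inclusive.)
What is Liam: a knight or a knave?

Liam is a knave.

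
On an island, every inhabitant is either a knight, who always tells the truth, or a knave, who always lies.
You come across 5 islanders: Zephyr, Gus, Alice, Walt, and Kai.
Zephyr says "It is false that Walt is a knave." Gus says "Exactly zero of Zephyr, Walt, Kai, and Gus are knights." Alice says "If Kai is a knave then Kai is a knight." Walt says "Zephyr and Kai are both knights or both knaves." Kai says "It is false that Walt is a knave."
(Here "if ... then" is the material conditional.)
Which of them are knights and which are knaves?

Zephyr is a knight, Gus is a knave, Alice is a knight, Walt is a knight, and Kai is a knight.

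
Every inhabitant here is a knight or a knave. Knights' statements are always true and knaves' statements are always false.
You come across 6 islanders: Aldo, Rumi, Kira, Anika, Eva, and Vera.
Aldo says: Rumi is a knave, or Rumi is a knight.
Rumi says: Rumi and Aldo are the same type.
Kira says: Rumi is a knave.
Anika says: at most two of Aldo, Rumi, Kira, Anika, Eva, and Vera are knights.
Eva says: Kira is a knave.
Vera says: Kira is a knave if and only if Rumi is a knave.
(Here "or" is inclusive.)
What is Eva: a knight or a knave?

Eva is a knight.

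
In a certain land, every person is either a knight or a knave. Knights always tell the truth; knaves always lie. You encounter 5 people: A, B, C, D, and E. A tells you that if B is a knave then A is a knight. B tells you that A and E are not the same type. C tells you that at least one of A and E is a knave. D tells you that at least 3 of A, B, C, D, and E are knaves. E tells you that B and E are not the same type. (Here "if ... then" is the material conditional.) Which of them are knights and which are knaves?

A is a knave, so "if B is a knave then A is a knight" must be False — and it is.
B is a knave, so "A and E are not the same type" must be False — and it is.
C (knight): "at least one of A and E is a knave" — True. ✓
D is a knight, so "at least 3 of A, B, C, D, and E are knaves" must be True — and it is.
As a knave, E's statement "B and E are not the same type" should be False; it is.

A is a knave, B is a knave, C is a knight, D is a knight, and E is a knave.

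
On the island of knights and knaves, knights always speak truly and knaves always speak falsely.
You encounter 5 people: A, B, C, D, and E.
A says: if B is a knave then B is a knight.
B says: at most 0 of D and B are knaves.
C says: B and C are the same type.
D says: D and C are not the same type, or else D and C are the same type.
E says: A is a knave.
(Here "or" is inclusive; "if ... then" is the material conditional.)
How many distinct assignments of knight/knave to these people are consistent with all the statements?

2

Consistent assignments:
  A=knight, B=knight, C=knight, D=knight, E=knave
  A=knight, B=knight, C=knave, D=knight, E=knave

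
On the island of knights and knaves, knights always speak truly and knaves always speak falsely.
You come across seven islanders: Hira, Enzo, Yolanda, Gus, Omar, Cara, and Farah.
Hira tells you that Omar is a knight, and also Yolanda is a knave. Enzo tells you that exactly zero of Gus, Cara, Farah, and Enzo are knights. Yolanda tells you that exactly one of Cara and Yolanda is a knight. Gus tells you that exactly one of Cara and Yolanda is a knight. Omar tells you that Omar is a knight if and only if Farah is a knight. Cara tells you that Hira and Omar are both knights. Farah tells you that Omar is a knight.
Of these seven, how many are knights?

The unique consistent assignment is Hira=knave, Enzo=knave, Yolanda=knight, Gus=knight, Omar=knight, Cara=knave, Farah=knight.
That has 4 knights.

4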